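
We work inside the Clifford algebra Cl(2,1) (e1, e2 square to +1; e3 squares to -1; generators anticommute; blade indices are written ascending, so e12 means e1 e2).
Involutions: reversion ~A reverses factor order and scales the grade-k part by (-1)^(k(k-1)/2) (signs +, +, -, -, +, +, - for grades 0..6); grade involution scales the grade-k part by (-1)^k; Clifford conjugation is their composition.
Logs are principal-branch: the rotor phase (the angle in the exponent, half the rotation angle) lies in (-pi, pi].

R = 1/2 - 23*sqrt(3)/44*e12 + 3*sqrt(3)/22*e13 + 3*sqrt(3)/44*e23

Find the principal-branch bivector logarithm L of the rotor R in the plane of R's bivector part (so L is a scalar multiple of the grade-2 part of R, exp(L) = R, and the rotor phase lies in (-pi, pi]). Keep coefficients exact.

The scalar part of R is 1/2, which pins the rotor phase on the principal branch; dividing the bivector part by the sine of that phase recovers the unit plane, and L is the phase times that plane.
Concretely: cos(phase) = 1/2 gives phase = ±pi/3, and since phase/sin(phase) is even the sign is immaterial: L = (phase/sin(phase)) * <R>_2 = (2*sqrt(3)*pi/9) * <R>_2.
Answer: -23*pi/66*e12 + pi/11*e13 + pi/22*e23


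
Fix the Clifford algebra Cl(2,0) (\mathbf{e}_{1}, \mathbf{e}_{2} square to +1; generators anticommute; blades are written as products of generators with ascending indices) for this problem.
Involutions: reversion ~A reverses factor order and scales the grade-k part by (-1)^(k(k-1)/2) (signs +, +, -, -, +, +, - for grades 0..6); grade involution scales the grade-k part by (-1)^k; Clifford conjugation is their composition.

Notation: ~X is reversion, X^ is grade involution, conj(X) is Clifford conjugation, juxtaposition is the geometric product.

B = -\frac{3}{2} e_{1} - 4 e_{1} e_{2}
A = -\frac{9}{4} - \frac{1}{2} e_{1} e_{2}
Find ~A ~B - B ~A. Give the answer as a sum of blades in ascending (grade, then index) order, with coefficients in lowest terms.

first term: -2 + \frac{27}{8} e_{1} + \frac{3}{4} e_{2} - 9 e_{1} e_{2}
second term: 2 + \frac{27}{8} e_{1} - \frac{3}{4} e_{2} + 9 e_{1} e_{2}
Answer: -4 + \frac{3}{2} e_{2} - 18 e_{1} e_{2}


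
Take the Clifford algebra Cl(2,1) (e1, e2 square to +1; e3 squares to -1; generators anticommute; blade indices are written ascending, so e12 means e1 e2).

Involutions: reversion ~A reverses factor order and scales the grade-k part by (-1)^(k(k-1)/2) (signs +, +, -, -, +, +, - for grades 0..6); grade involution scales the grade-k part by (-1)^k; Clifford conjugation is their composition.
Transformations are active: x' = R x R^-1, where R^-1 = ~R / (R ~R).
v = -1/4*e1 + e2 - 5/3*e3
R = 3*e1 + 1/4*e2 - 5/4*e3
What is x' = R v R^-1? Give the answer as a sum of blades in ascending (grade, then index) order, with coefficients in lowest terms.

~R = 3*e1 + 1/4*e2 - 5/4*e3, and R ~R = 15/2, so R^-1 = ~R / (15/2).
R v = -31/12 + 49/16*e12 - 85/16*e13 + 5/6*e23
Answer: -109/60*e1 - 211/180*e2 + 91/36*e3


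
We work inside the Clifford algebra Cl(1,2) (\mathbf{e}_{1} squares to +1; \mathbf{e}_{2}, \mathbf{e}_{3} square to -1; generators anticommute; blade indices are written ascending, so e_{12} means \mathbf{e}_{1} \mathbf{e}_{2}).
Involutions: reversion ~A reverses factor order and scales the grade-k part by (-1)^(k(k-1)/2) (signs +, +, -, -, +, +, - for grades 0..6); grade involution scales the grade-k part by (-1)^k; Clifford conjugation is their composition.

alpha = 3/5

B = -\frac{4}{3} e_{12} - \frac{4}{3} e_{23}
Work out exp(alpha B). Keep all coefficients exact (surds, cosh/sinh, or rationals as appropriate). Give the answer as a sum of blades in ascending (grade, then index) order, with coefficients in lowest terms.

B^2 term by term: the squares give (-\frac{4}{3})^2*(e_{12})^2 + (-\frac{4}{3})^2*(e_{23})^2 = \frac{16}{9}*(+1) + \frac{16}{9}*(-1) = 0 (each basis 2-blade squares to minus the product of its generators' squares); cross terms between blades sharing an index anticommute and cancel. So B^2 = 0.
B^2 = 0, so the series closes: exp(alpha B) = 1 + alpha B (parabolic case).
Answer: 1 - \frac{4}{5} e_{12} - \frac{4}{5} e_{23}


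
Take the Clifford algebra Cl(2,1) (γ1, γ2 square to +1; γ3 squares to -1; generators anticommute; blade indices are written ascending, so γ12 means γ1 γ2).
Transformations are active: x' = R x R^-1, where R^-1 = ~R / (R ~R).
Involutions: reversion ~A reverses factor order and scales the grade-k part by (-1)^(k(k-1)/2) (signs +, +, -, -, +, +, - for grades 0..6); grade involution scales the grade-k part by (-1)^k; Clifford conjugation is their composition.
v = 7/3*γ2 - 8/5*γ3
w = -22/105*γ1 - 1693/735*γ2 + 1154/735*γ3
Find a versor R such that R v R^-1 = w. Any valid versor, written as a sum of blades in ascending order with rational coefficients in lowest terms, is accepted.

R = v + w = -22/105*γ1 + 22/735*γ2 - 22/735*γ3 works: the equal norms (649/225) guarantee its sandwich swaps v into w.
Answer: -22/105*γ1 + 22/735*γ2 - 22/735*γ3


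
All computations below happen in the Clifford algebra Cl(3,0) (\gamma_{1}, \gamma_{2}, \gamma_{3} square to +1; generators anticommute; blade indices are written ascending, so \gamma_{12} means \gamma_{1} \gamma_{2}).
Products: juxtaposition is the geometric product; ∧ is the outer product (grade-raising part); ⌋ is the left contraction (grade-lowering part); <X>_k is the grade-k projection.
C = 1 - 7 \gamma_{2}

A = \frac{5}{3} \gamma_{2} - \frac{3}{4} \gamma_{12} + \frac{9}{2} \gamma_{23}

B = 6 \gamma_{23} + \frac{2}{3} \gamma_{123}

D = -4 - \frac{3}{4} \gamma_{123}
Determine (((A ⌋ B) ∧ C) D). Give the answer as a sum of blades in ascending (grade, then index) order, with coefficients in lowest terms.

step 1: -27 - 3 \gamma_{1} + \frac{21}{2} \gamma_{3} - \frac{10}{9} \gamma_{13}
step 2: -27 - 3 \gamma_{1} + 189 \gamma_{2} + \frac{21}{2} \gamma_{3} + 21 \gamma_{12} - \frac{10}{9} \gamma_{13} + \frac{147}{2} \gamma_{23} - \frac{70}{9} \gamma_{123}
step 3: \frac{613}{6} + \frac{537}{8} \gamma_{1} - \frac{4531}{6} \gamma_{2} - \frac{105}{4} \gamma_{3} - \frac{735}{8} \gamma_{12} + \frac{5263}{36} \gamma_{13} - \frac{1167}{4} \gamma_{23} + \frac{1849}{36} \gamma_{123}
Answer: \frac{613}{6} + \frac{537}{8} \gamma_{1} - \frac{4531}{6} \gamma_{2} - \frac{105}{4} \gamma_{3} - \frac{735}{8} \gamma_{12} + \frac{5263}{36} \gamma_{13} - \frac{1167}{4} \gamma_{23} + \frac{1849}{36} \gamma_{123}


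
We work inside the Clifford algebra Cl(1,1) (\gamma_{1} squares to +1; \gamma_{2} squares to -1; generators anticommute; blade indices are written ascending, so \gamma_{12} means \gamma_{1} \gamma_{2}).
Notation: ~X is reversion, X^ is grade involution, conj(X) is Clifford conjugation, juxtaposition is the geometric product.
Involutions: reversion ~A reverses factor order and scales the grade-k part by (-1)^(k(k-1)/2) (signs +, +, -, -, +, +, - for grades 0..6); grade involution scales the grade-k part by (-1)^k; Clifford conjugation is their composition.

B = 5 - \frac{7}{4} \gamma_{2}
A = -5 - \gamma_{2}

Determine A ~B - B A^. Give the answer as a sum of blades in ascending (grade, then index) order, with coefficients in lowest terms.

first term: -\frac{107}{4} + \frac{15}{4} \gamma_{2}
second term: -\frac{93}{4} + \frac{55}{4} \gamma_{2}
Answer: -\frac{7}{2} - 10 \gamma_{2}


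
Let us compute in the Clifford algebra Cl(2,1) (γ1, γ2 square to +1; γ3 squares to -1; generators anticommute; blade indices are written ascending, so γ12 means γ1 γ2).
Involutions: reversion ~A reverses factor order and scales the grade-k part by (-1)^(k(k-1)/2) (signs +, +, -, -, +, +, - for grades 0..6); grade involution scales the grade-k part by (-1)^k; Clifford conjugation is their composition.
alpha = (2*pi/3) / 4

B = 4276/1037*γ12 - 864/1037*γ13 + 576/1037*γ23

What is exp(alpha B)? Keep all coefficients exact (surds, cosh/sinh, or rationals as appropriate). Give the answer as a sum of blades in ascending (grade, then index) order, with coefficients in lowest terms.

B^2 term by term: the squares give (4276/1037)^2*(γ12)^2 + (-864/1037)^2*(γ13)^2 + (576/1037)^2*(γ23)^2 = 18284176/1075369*(-1) + 746496/1075369*(+1) + 331776/1075369*(+1) = -16 (each basis 2-blade squares to minus the product of its generators' squares); cross terms between blades sharing an index anticommute and cancel. So B^2 = -16.
B^2 = -16 — the series telescopes trigonometrically here: l = 4, alpha*l = 2*pi/3, so exp(alpha B) = cos(2*pi/3) + (sin(2*pi/3)/4)*B = -1/2 + (sqrt(3)/8)*B.
Answer: -1/2 + 1069*sqrt(3)/2074*γ12 - 108*sqrt(3)/1037*γ13 + 72*sqrt(3)/1037*γ23


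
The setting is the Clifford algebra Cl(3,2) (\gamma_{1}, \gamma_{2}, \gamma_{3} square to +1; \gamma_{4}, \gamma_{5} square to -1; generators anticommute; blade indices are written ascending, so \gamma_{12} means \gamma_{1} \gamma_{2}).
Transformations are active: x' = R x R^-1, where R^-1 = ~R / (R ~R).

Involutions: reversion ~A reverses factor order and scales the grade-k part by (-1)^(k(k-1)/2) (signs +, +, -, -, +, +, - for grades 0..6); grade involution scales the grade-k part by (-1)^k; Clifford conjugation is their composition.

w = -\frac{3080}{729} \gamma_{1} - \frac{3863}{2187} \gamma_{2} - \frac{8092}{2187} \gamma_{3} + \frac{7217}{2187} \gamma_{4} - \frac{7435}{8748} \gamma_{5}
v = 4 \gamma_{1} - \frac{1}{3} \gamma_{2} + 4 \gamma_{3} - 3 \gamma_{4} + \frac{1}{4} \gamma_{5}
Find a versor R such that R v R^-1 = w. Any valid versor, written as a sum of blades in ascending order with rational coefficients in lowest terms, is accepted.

Equal squares first: v^2 = w^2 = \frac{3319}{144}. Then v + w = -\frac{164}{729} \gamma_{1} - \frac{4592}{2187} \gamma_{2} + \frac{656}{2187} \gamma_{3} + \frac{656}{2187} \gamma_{4} - \frac{1312}{2187} \gamma_{5} is a versor taking v to w, provided it is invertible.
Answer: -\frac{164}{729} \gamma_{1} - \frac{4592}{2187} \gamma_{2} + \frac{656}{2187} \gamma_{3} + \frac{656}{2187} \gamma_{4} - \frac{1312}{2187} \gamma_{5}


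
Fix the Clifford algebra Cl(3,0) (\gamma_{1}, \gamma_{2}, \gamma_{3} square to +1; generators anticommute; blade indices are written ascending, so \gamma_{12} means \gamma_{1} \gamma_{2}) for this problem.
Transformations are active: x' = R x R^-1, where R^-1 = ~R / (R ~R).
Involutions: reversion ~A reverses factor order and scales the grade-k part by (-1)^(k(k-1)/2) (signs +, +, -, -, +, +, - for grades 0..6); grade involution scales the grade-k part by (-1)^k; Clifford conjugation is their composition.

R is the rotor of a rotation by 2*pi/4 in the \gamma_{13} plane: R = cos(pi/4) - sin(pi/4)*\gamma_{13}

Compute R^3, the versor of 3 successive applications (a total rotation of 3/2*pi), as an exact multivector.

Because a rotor carries half the rotation angle, composing 3 copies of this \gamma_{13}-plane rotor multiplies the phase: 3*(pi/4) = \frac{3 \pi}{4}, hence R^3 = cos(\frac{3 \pi}{4}) - sin(\frac{3 \pi}{4})*\gamma_{13}.
cos(\frac{3 \pi}{4}) = - \frac{\sqrt{2}}{2} and sin(\frac{3 \pi}{4}) = \frac{\sqrt{2}}{2}, so R^3 = - \frac{\sqrt{2}}{2} - \frac{\sqrt{2}}{2} \gamma_{13}. The net rotation is 3/2*pi; the rotor keeps the half-angle phase exactly.
Answer: - \frac{\sqrt{2}}{2} - \frac{\sqrt{2}}{2} \gamma_{13}


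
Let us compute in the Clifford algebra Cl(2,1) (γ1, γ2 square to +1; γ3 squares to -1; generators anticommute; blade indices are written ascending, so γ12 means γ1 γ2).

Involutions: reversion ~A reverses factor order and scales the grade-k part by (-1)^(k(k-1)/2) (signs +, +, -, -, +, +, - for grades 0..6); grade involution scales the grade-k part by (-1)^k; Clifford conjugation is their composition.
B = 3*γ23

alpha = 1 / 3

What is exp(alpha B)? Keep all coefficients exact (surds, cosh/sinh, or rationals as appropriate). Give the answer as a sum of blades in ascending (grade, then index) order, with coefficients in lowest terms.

B^2 = (3)^2*(γ23)^2 = 9*(+1) = 9 (a basis 2-blade squares to minus the product of its generators' squares).
B^2 = 9 — a positive square means the series sums to a boost: l = 3, alpha*l = 1, so exp(alpha B) = cosh(1) + (sinh(1)/3)*B = cosh(1) + (sinh(1)/3)*B.
Answer: cosh(1) + sinh(1)*γ23


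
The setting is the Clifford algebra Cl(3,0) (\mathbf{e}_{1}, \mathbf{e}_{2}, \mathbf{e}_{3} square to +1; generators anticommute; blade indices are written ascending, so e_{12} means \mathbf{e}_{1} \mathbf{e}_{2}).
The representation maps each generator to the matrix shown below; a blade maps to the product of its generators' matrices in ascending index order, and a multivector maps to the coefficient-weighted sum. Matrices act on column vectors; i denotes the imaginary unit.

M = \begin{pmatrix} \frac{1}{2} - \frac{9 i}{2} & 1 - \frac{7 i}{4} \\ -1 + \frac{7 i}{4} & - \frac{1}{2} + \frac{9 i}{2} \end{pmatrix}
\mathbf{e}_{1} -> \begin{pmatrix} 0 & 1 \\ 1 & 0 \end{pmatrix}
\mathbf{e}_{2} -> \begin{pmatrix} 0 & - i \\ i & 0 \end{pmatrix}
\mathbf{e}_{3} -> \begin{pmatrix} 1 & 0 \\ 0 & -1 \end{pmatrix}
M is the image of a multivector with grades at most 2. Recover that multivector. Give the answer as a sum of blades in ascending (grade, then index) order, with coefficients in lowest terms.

Method: 1, rho(e_{1}), rho(e_{2}), rho(e_{3}) form a trace-orthogonal basis of the 2x2 complex matrices (tr(X Y) = 2 if X = Y, else 0), so M = m0*1 + m1*rho(e_{1}) + m2*rho(e_{2}) + m3*rho(e_{3}) with m0 = tr(M)/2 = 0, m1 = tr(M rho(e_{1}))/2 = 0, m2 = tr(M rho(e_{2}))/2 = \frac{7}{4} + i, m3 = tr(M rho(e_{3}))/2 = \frac{1}{2} - \frac{9 i}{2}.
Multiplying table entries, the bivector images are rho(e_{12}) = i*rho(e_{3}), rho(e_{13}) = -i*rho(e_{2}), rho(e_{23}) = i*rho(e_{1}); with real blade coefficients the real parts of m0..m3 are the coefficients of 1, e_{1}, e_{2}, e_{3} and the imaginary parts give the bivectors (e_{23}: Im m1, e_{13}: -Im m2, e_{12}: Im m3).
Answer: \frac{7}{4} e_{2} + \frac{1}{2} e_{3} - \frac{9}{2} e_{12} - e_{13}


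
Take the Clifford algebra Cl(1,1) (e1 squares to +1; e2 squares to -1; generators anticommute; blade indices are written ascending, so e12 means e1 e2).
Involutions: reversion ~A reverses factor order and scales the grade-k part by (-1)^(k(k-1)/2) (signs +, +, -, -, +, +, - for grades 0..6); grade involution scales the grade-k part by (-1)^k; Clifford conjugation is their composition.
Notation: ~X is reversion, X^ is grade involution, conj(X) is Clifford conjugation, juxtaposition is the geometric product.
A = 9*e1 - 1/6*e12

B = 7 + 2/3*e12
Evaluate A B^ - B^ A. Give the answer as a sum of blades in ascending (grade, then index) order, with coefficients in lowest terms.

first term: -1/9 + 63*e1 + 6*e2 - 7/6*e12
second term: -1/9 + 63*e1 - 6*e2 - 7/6*e12
Answer: 12*e2


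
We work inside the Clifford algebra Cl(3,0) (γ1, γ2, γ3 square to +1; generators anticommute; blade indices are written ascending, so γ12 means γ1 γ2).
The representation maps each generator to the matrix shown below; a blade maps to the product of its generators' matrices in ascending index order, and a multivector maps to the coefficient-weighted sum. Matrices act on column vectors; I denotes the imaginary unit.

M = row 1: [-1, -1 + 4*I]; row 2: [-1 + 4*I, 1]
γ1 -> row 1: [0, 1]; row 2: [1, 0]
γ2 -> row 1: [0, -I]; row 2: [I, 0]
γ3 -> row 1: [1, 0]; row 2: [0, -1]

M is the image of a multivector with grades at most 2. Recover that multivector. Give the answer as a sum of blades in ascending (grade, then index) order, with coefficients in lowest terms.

Method: 1, rho(γ1), rho(γ2), rho(γ3) form a trace-orthogonal basis of the 2x2 complex matrices (tr(X Y) = 2 if X = Y, else 0), so M = m0*1 + m1*rho(γ1) + m2*rho(γ2) + m3*rho(γ3) with m0 = tr(M)/2 = 0, m1 = tr(M rho(γ1))/2 = -1 + 4*I, m2 = tr(M rho(γ2))/2 = 0, m3 = tr(M rho(γ3))/2 = -1.
Multiplying table entries, the bivector images are rho(γ12) = I*rho(γ3), rho(γ13) = -I*rho(γ2), rho(γ23) = I*rho(γ1); with real blade coefficients the real parts of m0..m3 are the coefficients of 1, γ1, γ2, γ3 and the imaginary parts give the bivectors (γ23: Im m1, γ13: -Im m2, γ12: Im m3).
Answer: -γ1 - γ3 + 4*γ23


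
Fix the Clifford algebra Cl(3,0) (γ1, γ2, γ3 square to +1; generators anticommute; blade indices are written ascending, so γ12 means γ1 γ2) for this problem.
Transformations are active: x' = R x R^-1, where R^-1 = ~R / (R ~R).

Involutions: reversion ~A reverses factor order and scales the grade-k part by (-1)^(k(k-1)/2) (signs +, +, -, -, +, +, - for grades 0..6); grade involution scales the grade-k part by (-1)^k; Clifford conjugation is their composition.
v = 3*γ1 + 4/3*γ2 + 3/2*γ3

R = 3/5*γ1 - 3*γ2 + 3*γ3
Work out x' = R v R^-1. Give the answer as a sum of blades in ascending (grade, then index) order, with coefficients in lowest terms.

~R = 3/5*γ1 - 3*γ2 + 3*γ3, and R ~R = 459/25, so R^-1 = ~R / (459/25).
R v = 23/10 + 49/5*γ12 - 81/10*γ13 - 17/2*γ23
Answer: -436/153*γ1 - 319/153*γ2 - 229/306*γ3


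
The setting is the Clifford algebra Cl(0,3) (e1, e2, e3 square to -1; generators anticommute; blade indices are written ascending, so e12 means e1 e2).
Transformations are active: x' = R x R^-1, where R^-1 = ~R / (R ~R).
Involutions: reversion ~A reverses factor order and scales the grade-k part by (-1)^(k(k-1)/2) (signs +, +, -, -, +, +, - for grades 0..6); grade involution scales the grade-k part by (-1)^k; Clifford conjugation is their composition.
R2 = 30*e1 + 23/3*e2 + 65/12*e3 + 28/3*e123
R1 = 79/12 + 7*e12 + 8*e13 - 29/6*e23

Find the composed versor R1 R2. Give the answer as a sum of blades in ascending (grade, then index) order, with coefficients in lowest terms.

Distribute over the terms of R1 (each basis-blade product reordered to ascending indices, repeated generators contracted through their squares):
(79/12) R2 = 395/2*e1 + 1817/36*e2 + 5135/144*e3 + 553/9*e123
(7*e12) R2 = -161/3*e1 + 210*e2 - 196/3*e3 + 455/12*e123
(8*e13) R2 = -130/3*e1 + 224/3*e2 + 240*e3 - 184/3*e123
(-29/6*e23) R2 = 406/9*e1 + 1885/72*e2 - 667/18*e3 - 145*e123
Summing the partial products and collecting blades:
Answer: 2621/18*e1 + 26015/72*e2 + 8317/48*e3 - 3851/36*e123


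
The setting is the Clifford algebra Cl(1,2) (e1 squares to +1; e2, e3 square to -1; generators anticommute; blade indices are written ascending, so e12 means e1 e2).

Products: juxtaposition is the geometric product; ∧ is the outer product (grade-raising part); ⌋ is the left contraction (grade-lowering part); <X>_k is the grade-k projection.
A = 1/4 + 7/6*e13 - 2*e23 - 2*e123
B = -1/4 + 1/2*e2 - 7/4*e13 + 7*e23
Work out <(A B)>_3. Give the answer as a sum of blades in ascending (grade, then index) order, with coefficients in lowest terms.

step 1: 571/48 + 14*e1 - 27/8*e2 - e3 + 14/3*e12 - 83/48*e13 + 9/4*e23 - 1/12*e123
step 2: -1/12*e123
Answer: -1/12*e123


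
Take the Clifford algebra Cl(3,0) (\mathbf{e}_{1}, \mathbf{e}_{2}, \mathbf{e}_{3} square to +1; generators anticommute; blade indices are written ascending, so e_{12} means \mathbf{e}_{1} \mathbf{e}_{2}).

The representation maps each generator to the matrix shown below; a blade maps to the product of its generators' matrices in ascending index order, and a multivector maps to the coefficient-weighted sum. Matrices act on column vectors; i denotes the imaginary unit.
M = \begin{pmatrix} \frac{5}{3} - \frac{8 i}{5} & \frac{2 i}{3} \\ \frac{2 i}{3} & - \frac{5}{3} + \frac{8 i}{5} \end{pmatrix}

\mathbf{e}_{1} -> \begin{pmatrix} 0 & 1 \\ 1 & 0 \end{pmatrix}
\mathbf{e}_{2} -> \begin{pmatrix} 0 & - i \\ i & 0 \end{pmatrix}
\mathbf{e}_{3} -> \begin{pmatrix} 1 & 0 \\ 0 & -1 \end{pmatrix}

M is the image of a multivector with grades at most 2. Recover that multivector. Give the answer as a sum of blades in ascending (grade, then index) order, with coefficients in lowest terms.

Method: 1, rho(e_{1}), rho(e_{2}), rho(e_{3}) form a trace-orthogonal basis of the 2x2 complex matrices (tr(X Y) = 2 if X = Y, else 0), so M = m0*1 + m1*rho(e_{1}) + m2*rho(e_{2}) + m3*rho(e_{3}) with m0 = tr(M)/2 = 0, m1 = tr(M rho(e_{1}))/2 = \frac{2 i}{3}, m2 = tr(M rho(e_{2}))/2 = 0, m3 = tr(M rho(e_{3}))/2 = \frac{5}{3} - \frac{8 i}{5}.
Multiplying table entries, the bivector images are rho(e_{12}) = i*rho(e_{3}), rho(e_{13}) = -i*rho(e_{2}), rho(e_{23}) = i*rho(e_{1}); with real blade coefficients the real parts of m0..m3 are the coefficients of 1, e_{1}, e_{2}, e_{3} and the imaginary parts give the bivectors (e_{23}: Im m1, e_{13}: -Im m2, e_{12}: Im m3).
Answer: \frac{5}{3} e_{3} - \frac{8}{5} e_{12} + \frac{2}{3} e_{23}


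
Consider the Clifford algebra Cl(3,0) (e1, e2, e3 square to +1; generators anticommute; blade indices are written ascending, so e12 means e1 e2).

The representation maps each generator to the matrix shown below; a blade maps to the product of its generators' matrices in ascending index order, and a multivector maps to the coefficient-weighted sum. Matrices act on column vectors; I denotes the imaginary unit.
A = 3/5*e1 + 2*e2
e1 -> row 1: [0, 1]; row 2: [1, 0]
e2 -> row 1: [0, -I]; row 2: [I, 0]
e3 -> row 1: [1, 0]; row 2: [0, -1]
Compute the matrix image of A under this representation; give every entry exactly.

M = (3/5)*rho(e1) + (2)*rho(e2), summed entrywise:
Answer: row 1: [0, 3/5 - 2*I]; row 2: [3/5 + 2*I, 0]


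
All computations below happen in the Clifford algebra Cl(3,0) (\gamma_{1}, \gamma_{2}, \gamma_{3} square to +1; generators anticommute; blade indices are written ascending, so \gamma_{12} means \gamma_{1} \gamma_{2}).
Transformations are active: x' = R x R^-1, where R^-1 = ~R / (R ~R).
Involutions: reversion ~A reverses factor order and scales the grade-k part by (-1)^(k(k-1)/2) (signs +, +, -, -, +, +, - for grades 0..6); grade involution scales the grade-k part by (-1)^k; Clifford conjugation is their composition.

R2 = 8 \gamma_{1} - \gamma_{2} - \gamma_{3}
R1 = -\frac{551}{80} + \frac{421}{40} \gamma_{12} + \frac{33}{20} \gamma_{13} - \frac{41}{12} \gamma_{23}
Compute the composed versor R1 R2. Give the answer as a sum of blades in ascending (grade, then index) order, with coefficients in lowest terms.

Distribute over the terms of R2 (each basis-blade product reordered to ascending indices, repeated generators contracted through their squares):
R1 (8 \gamma_{1}) = -\frac{551}{10} \gamma_{1} - \frac{421}{5} \gamma_{2} - \frac{66}{5} \gamma_{3} - \frac{82}{3} \gamma_{123}
R1 (-\gamma_{2}) = -\frac{421}{40} \gamma_{1} + \frac{551}{80} \gamma_{2} - \frac{41}{12} \gamma_{3} + \frac{33}{20} \gamma_{123}
R1 (-\gamma_{3}) = -\frac{33}{20} \gamma_{1} + \frac{41}{12} \gamma_{2} + \frac{551}{80} \gamma_{3} - \frac{421}{40} \gamma_{123}
Summing the partial products and collecting blades:
Answer: -\frac{2691}{40} \gamma_{1} - \frac{3547}{48} \gamma_{2} - \frac{467}{48} \gamma_{3} - \frac{869}{24} \gamma_{123}


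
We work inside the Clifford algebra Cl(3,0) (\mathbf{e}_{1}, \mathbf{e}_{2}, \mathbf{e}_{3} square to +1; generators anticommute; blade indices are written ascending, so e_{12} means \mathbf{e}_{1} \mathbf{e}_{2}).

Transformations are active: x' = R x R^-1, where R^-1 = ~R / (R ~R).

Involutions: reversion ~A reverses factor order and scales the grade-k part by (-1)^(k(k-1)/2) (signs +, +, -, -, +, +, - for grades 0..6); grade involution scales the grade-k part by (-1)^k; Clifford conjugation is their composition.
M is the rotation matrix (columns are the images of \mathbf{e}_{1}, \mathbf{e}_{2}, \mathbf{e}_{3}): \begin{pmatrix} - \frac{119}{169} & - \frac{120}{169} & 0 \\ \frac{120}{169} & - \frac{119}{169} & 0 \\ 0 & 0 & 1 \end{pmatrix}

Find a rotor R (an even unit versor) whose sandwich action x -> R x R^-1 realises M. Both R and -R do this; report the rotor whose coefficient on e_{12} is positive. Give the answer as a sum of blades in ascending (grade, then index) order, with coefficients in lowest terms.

Method: write R = a + b12*e_{12} + b13*e_{13} + b23*e_{23} with a^2 + b12^2 + b13^2 + b23^2 = 1 (so R^-1 = ~R). Expanding the columns R e_j ~R gives tr M = 4a^2 - 1 and, from the antisymmetric part, M21 - M12 = -4a*b12, M13 - M31 = 4a*b13, M32 - M23 = -4a*b23.
Here tr M = -\frac{69}{169}, so a^2 = (1 + tr M)/4 = \frac{25}{169} and a = ±\frac{5}{13}. Taking a = \frac{5}{13}: M21 - M12 = \frac{240}{169}, M13 - M31 = 0, M32 - M23 = 0, giving b12 = -\frac{12}{13}, b13 = 0, b23 = 0, i.e. R = \frac{5}{13} - \frac{12}{13} e_{12}.
Its e_{12} coefficient is negative, so report the other preimage -R.
Answer: -\frac{5}{13} + \frac{12}{13} e_{12}. Note: both R and -R realise this M (trace -\frac{69}{169}); the covering map identifies them, and the e_{12}-coefficient sign is the tie-breaker.


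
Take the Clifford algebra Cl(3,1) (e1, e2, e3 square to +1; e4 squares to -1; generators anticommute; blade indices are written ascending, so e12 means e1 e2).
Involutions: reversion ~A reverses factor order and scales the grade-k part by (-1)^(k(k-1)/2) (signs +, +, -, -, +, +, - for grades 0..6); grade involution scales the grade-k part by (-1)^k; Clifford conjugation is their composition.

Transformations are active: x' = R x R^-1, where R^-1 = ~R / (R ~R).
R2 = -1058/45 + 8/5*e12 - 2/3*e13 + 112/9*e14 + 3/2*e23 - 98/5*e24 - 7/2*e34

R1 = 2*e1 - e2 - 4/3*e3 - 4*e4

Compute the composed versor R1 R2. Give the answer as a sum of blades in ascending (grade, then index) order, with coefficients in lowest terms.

Distribute over the terms of R1 (each basis-blade product reordered to ascending indices, repeated generators contracted through their squares):
(2*e1) R2 = -2116/45*e1 + 16/5*e2 - 4/3*e3 + 224/9*e4 + 3*e123 - 196/5*e124 - 7*e134
(-e2) R2 = 8/5*e1 + 1058/45*e2 - 3/2*e3 + 98/5*e4 - 2/3*e123 + 112/9*e124 + 7/2*e234
(-4/3*e3) R2 = -8/9*e1 + 2*e2 + 4232/135*e3 + 14/3*e4 - 32/15*e123 + 448/27*e134 - 392/15*e234
(-4*e4) R2 = -448/9*e1 + 392/5*e2 + 14*e3 + 4232/45*e4 - 32/5*e124 + 8/3*e134 - 6*e234
Summing the partial products and collecting blades:
Answer: -4324/45*e1 + 964/9*e2 + 11479/270*e3 + 716/5*e4 + 1/5*e123 - 1492/45*e124 + 331/27*e134 - 859/30*e234


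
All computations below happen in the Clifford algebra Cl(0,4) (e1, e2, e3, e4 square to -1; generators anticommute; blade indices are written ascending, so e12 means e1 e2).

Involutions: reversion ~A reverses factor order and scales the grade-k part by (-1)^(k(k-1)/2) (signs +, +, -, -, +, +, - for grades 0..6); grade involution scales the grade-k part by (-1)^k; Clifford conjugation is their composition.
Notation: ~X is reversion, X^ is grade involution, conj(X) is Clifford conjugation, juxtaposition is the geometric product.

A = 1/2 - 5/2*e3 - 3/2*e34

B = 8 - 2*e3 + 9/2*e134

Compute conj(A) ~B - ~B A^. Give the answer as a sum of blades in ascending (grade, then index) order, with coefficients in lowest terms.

first term: 9 + 27/4*e1 + 19*e3 - 3*e4 - 45/4*e14 + 12*e34 - 9/4*e134
second term: 9 - 27/4*e1 + 19*e3 - 3*e4 - 45/4*e14 - 12*e34 - 9/4*e134
Answer: 27/2*e1 + 24*e34


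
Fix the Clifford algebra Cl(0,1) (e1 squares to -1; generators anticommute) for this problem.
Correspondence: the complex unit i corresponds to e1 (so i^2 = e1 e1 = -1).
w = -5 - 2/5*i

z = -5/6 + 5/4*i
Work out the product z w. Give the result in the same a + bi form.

In blades: z = -5/6 + 5/4*e1, w = -5 - 2/5*e1.
Distribute z over w term by term (generator squares from the signature, products reordered to ascending indices): (-5/6)*w = 25/6 + 1/3*e1; (5/4*e1)*w = 1/2 - 25/4*e1.
Sum: 14/3 - 71/12*e1; translating back through the correspondence:
Answer: 14/3 - 71/12*i


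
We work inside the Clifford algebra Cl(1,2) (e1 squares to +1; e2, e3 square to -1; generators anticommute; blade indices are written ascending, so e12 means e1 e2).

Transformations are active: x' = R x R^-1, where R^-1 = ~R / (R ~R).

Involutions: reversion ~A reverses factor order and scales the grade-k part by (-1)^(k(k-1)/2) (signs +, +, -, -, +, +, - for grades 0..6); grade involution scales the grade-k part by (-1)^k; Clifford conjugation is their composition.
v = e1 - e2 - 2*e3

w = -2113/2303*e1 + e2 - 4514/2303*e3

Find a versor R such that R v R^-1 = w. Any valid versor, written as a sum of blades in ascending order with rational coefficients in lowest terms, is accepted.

A norm check does it: q(v) = q(w) = -4, hence R = v + w = 190/2303*e1 - 9120/2303*e3 realises the map — parallel part kept, (v - w)/2 negated, v carried to w.
Answer: 190/2303*e1 - 9120/2303*e3


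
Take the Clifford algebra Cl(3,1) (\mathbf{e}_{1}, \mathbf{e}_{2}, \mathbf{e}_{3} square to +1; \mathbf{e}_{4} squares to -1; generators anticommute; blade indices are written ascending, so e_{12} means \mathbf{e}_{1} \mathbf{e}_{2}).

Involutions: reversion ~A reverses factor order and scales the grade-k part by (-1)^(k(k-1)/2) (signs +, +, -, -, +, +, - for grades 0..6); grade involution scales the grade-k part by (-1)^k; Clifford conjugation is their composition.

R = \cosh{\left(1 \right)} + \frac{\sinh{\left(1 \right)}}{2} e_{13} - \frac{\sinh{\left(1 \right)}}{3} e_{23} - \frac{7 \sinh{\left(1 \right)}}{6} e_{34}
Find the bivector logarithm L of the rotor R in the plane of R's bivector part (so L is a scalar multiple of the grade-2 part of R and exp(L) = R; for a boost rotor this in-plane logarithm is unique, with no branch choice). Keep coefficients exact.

The scalar part of R is \cosh{\left(1 \right)}, so cosh pins the rapidity up to sign — the sign comes from the bivector part; dividing that part by sinh of the rapidity yields the plane, and the in-plane L = rapidity * plane is unique because the two sign choices cancel.
Concretely: cosh(rapidity) = \cosh{\left(1 \right)} gives rapidity = ±1, and since rapidity/sinh(rapidity) is even the sign is immaterial: L = (rapidity/sinh(rapidity)) * <R>_2 = (\frac{1}{\sinh{\left(1 \right)}}) * <R>_2.
Answer: \frac{1}{2} e_{13} - \frac{1}{3} e_{23} - \frac{7}{6} e_{34}


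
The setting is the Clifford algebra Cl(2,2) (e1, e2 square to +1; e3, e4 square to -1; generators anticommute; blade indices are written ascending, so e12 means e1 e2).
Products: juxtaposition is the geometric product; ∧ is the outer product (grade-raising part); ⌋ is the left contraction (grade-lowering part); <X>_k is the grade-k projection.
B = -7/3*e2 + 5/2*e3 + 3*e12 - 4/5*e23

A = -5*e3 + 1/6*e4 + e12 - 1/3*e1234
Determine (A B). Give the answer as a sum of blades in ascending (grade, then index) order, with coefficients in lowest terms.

step 1: 19/2 - 7/3*e1 + 4*e2 - 4/5*e13 + 4/15*e14 - 35/3*e23 + 7/18*e24 + 7/12*e34 - 25/2*e123 - 1/3*e124 + 7/9*e134 - 2/15*e234
Answer: 19/2 - 7/3*e1 + 4*e2 - 4/5*e13 + 4/15*e14 - 35/3*e23 + 7/18*e24 + 7/12*e34 - 25/2*e123 - 1/3*e124 + 7/9*e134 - 2/15*e234


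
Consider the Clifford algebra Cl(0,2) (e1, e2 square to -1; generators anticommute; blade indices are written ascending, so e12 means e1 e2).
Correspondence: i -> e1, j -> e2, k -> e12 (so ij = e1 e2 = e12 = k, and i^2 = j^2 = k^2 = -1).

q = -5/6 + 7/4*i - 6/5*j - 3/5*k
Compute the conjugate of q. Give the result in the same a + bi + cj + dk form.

In blades: q = -5/6 + 7/4*e1 - 6/5*e2 - 3/5*e12.
Conjugation here is Clifford conjugation: the scalar is fixed and the grade-1 and grade-2 blades all flip sign, giving -5/6 - 7/4*e1 + 6/5*e2 + 3/5*e12; translating back:
Answer: -5/6 - 7/4*i + 6/5*j + 3/5*k


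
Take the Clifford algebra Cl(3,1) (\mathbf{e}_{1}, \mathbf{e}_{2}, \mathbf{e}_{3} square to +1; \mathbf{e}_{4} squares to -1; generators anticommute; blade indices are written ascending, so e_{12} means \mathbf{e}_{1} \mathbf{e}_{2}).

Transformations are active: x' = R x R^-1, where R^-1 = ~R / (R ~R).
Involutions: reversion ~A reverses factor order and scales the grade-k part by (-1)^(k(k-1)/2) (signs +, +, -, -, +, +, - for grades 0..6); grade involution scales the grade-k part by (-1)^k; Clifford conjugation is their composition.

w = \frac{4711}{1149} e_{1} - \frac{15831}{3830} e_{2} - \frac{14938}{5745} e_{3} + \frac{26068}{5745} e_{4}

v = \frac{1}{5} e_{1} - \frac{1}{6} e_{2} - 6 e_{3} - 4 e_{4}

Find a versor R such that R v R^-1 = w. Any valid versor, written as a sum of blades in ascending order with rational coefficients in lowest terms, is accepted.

Sketch: the shared square \frac{18061}{900} makes R = v + w = \frac{24704}{5745} e_{1} - \frac{24704}{5745} e_{2} - \frac{49408}{5745} e_{3} + \frac{3088}{5745} e_{4} the natural versor; its sandwich fixes that direction, negates (v - w)/2, and sends v to w.
Answer: \frac{24704}{5745} e_{1} - \frac{24704}{5745} e_{2} - \frac{49408}{5745} e_{3} + \frac{3088}{5745} e_{4}


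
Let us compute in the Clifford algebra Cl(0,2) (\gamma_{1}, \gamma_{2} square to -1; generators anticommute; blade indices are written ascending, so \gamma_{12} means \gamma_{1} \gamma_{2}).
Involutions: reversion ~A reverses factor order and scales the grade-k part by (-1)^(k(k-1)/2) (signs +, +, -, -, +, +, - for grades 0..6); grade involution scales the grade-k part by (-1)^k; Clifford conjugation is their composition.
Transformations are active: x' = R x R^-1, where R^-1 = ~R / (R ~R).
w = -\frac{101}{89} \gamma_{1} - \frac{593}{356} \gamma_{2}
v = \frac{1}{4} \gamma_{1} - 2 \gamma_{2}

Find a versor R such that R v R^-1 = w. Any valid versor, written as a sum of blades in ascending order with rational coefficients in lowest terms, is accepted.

Take R = v + w = -\frac{315}{356} \gamma_{1} - \frac{1305}{356} \gamma_{2}. Because q(v) = q(w) = -\frac{65}{16}, conjugation by R sends v exactly to w.
Answer: -\frac{315}{356} \gamma_{1} - \frac{1305}{356} \gamma_{2}


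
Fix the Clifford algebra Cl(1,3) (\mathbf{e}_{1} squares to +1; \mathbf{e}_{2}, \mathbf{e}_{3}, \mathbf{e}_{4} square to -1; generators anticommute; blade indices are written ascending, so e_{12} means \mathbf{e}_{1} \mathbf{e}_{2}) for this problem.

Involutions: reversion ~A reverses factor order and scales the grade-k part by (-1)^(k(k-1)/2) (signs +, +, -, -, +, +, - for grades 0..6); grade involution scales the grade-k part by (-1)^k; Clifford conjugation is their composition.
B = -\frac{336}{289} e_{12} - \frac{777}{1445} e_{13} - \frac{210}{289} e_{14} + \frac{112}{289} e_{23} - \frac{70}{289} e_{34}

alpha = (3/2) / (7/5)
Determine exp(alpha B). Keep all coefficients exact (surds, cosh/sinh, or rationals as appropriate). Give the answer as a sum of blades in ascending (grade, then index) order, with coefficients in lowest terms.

B^2 term by term: the squares give (-\frac{336}{289})^2*(e_{12})^2 + (-\frac{777}{1445})^2*(e_{13})^2 + (-\frac{210}{289})^2*(e_{14})^2 + (\frac{112}{289})^2*(e_{23})^2 + (-\frac{70}{289})^2*(e_{34})^2 = \frac{112896}{83521}*(+1) + \frac{603729}{2088025}*(+1) + \frac{44100}{83521}*(+1) + \frac{12544}{83521}*(-1) + \frac{4900}{83521}*(-1) = \frac{49}{25} (each basis 2-blade squares to minus the product of its generators' squares); cross terms between blades sharing an index anticommute and cancel; the commuting (index-disjoint) pairs give grade-4 terms 2*c*c'*(blade product), which cancel blade by blade — e_{1234}: \frac{47040}{83521} - \frac{47040}{83521} = 0 — confirming B is simple. So B^2 = \frac{49}{25}.
B^2 = \frac{49}{25} — the positive square puts this in the hyperbolic regime; l = \frac{7}{5}, alpha*l = \frac{3}{2}, so exp(alpha B) = cosh(\frac{3}{2}) + (sinh(\frac{3}{2})/(\frac{7}{5}))*B = \cosh{\left(\frac{3}{2} \right)} + (\frac{5 \sinh{\left(\frac{3}{2} \right)}}{7})*B.
Answer: \cosh{\left(\frac{3}{2} \right)} - \frac{240 \sinh{\left(\frac{3}{2} \right)}}{289} e_{12} - \frac{111 \sinh{\left(\frac{3}{2} \right)}}{289} e_{13} - \frac{150 \sinh{\left(\frac{3}{2} \right)}}{289} e_{14} + \frac{80 \sinh{\left(\frac{3}{2} \right)}}{289} e_{23} - \frac{50 \sinh{\left(\frac{3}{2} \right)}}{289} e_{34}


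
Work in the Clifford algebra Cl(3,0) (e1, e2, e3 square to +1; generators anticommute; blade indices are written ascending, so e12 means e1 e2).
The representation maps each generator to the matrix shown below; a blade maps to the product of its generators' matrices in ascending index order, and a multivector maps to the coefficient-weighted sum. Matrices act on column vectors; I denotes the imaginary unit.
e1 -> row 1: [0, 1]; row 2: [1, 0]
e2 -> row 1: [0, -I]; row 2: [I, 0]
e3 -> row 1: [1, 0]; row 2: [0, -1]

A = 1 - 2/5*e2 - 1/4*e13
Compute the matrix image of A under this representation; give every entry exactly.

Bivector images (products of the table entries): rho(e13) = rho(e1)rho(e3) = row 1: [0, -1]; row 2: [1, 0].
M = (1)*1 + (-2/5)*rho(e2) + (-1/4)*rho(e13), summed entrywise (1 is the identity matrix):
Answer: row 1: [1, 1/4 + 2*I/5]; row 2: [-1/4 - 2*I/5, 1]


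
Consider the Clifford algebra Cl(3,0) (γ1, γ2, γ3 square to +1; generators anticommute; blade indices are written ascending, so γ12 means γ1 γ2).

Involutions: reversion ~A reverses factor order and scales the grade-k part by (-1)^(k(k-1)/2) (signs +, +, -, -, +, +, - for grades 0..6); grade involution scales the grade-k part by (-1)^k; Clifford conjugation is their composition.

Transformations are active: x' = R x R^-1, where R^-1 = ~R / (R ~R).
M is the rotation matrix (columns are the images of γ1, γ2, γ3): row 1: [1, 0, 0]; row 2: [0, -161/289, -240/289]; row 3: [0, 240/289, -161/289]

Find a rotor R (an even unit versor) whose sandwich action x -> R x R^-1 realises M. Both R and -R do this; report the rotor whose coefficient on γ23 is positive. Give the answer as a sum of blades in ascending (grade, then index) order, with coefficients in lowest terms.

Method: write R = a + b12*γ12 + b13*γ13 + b23*γ23 with a^2 + b12^2 + b13^2 + b23^2 = 1 (so R^-1 = ~R). Expanding the columns R e_j ~R gives tr M = 4a^2 - 1 and, from the antisymmetric part, M21 - M12 = -4a*b12, M13 - M31 = 4a*b13, M32 - M23 = -4a*b23.
Here tr M = -33/289, so a^2 = (1 + tr M)/4 = 64/289 and a = ±8/17. Taking a = 8/17: M21 - M12 = 0, M13 - M31 = 0, M32 - M23 = 480/289, giving b12 = 0, b13 = 0, b23 = -15/17, i.e. R = 8/17 - 15/17*γ23.
Its γ23 coefficient is negative, so report the other preimage -R.
Answer: -8/17 + 15/17*γ23. Uniqueness: Spin(3) -> SO(3) maps R and -R to the same rotation of trace -33/289; fixing the sign of the γ23 coefficient removes the ambiguity.


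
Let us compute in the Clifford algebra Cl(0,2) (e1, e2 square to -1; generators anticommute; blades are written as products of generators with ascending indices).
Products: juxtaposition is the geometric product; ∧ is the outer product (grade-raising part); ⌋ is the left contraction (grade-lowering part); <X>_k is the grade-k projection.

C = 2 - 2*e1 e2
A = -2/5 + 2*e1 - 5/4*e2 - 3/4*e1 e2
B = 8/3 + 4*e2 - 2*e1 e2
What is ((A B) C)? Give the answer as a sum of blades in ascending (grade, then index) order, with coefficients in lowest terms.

step 1: 73/30 + 65/6*e1 - 14/15*e2 + 34/5*e1 e2
step 2: 277/15 + 353/15*e1 + 99/5*e2 + 131/15*e1 e2
Answer: 277/15 + 353/15*e1 + 99/5*e2 + 131/15*e1 e2


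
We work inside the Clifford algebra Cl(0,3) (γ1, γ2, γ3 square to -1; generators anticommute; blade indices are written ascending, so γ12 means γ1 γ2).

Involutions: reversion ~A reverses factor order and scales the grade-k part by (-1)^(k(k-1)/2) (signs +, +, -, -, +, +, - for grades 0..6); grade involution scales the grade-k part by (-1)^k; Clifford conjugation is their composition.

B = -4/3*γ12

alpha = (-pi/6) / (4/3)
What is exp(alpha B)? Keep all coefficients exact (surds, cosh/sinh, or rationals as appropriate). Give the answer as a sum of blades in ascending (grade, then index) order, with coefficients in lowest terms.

B^2 = (-4/3)^2*(γ12)^2 = 16/9*(-1) = -16/9 (a basis 2-blade squares to minus the product of its generators' squares).
B^2 = -16/9 — the negative square puts this in the circular regime; l = 4/3, alpha*l = -pi/6, so exp(alpha B) = cos(-pi/6) + (sin(-pi/6)/(4/3))*B = sqrt(3)/2 + (-3/8)*B.
Answer: sqrt(3)/2 + 1/2*γ12


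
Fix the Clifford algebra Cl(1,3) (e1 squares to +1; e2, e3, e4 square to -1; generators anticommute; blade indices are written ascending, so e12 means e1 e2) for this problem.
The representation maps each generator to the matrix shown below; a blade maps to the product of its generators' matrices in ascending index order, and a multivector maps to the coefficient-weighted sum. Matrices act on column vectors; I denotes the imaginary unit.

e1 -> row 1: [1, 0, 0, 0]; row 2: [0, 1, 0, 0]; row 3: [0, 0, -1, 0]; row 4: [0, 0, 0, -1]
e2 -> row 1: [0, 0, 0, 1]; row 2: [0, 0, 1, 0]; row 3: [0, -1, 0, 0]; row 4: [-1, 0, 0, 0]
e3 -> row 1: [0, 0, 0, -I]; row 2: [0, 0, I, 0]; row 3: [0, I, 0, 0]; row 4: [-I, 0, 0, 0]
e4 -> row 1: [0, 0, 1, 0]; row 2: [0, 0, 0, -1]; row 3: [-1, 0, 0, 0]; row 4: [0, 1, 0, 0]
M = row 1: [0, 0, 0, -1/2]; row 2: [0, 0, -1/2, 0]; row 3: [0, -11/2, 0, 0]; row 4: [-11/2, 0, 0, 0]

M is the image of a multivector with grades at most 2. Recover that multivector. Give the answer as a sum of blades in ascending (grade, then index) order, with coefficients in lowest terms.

Method: the blade images are trace-orthogonal — tr(rho(e_A) rho(e_B)^-1) = 4 if A = B and 0 otherwise — and rho(e_A)^-1 = (e_A)^2 * rho(e_A) with (e_A)^2 = +1 or -1, so the coefficient of e_A in the preimage is (e_A)^2 * tr(M rho(e_A))/4.
Nonzero projections over blades of grade <= 2: e2: (e2)^2 = -1, tr(M rho(e2)) = -10, coefficient 5/2; e12: (e12)^2 = +1, tr(M rho(e12)) = -12, coefficient -3. Every other blade of grade <= 2 projects to 0.
Answer: 5/2*e2 - 3*e12
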